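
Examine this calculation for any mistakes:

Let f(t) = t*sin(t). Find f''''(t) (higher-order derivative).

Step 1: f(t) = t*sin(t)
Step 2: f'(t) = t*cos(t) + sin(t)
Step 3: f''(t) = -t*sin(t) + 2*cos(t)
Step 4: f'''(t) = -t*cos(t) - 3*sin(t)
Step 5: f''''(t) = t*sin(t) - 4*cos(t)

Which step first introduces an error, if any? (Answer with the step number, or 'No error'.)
No error

All steps in this derivation are correct.
The final answer f''''(t) = t*sin(t) - 4*cos(t) is valid.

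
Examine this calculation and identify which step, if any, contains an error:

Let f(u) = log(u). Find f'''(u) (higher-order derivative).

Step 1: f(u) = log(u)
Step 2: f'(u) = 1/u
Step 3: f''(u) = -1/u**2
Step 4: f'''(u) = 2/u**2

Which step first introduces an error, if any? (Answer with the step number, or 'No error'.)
Step 4

Step 4 is incorrect due to a wrong exponent.
The step shows: 2/u**2
The correct value should be: 2/u**3

Explanation: The exponent -3 on u was incorrectly written as -2: the term 2/u**3 was incorrectly written as 2/u**2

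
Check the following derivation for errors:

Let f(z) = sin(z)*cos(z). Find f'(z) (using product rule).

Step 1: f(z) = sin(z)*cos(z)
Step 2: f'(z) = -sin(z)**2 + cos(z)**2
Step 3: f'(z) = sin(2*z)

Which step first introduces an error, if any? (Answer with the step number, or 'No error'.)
Step 3

Step 3 is incorrect due to a wrong trig function.
The step shows: sin(2*z)
The correct value should be: cos(2*z)

Explanation: cos(2*z) was incorrectly written as sin(2*z): the term cos(2*z) was incorrectly written as sin(2*z)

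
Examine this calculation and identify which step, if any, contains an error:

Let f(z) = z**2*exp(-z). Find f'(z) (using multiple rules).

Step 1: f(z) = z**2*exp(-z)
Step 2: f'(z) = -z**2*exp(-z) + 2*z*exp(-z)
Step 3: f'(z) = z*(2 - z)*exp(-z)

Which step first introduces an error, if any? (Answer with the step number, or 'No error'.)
No error

All steps in this derivation are correct.
The final answer f'(z) = z*(2 - z)*exp(-z) is valid.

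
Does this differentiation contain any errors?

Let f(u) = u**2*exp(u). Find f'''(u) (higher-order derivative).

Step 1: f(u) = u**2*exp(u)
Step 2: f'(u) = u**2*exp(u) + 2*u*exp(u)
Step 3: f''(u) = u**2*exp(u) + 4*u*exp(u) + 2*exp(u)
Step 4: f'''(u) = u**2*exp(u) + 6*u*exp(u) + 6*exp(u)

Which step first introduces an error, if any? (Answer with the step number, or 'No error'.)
No error

All steps in this derivation are correct.
The final answer f'''(u) = u**2*exp(u) + 6*u*exp(u) + 6*exp(u) is valid.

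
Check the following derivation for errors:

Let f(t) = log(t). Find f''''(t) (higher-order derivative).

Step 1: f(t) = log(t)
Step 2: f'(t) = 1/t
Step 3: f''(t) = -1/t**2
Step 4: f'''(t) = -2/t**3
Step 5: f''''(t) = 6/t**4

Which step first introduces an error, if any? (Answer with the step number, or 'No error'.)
Step 4

Step 4 is incorrect due to a sign flip.
The step shows: -2/t**3
The correct value should be: 2/t**3

Explanation: The sign of the whole expression was flipped: the term 2/t**3 was incorrectly written as -2/t**3
The later steps are derived from this incorrect expression, so the error originates in Step 4.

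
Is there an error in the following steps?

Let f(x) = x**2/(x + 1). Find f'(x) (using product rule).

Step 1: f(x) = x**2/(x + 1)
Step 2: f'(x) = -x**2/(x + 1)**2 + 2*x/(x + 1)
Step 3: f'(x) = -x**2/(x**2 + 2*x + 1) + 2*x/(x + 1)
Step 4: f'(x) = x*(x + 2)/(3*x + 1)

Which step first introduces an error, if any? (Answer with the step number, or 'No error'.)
Step 4

Step 4 is incorrect due to a wrong exponent.
The step shows: x*(x + 2)/(3*x + 1)
The correct value should be: x*(x + 2)/(x**2 + 2*x + 1)

Explanation: The exponent 2 on x was incorrectly written as 1: the term x*(x + 2)/(x**2 + 2*x + 1) was incorrectly written as x*(x + 2)/(3*x + 1)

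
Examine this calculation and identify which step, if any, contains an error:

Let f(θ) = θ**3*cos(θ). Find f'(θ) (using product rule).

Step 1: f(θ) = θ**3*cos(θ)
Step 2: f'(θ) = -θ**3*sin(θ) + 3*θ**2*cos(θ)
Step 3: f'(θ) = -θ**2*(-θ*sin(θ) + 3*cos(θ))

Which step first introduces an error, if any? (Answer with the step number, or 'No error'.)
Step 3

Step 3 is incorrect due to a sign flip.
The step shows: -θ**2*(-θ*sin(θ) + 3*cos(θ))
The correct value should be: θ**2*(-θ*sin(θ) + 3*cos(θ))

Explanation: The sign of the whole expression was flipped: the term θ**2*(-θ*sin(θ) + 3*cos(θ)) was incorrectly written as -θ**2*(-θ*sin(θ) + 3*cos(θ))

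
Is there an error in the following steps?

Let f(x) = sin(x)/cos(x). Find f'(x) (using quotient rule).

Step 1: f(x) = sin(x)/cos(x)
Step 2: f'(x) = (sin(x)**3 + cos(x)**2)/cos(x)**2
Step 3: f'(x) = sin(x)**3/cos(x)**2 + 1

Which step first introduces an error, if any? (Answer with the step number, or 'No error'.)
Step 2

Step 2 is incorrect due to a wrong exponent.
The step shows: (sin(x)**3 + cos(x)**2)/cos(x)**2
The correct value should be: (sin(x)**2 + cos(x)**2)/cos(x)**2

Explanation: The exponent 2 on sin(x) was incorrectly written as 3: the term (sin(x)**2 + cos(x)**2)/cos(x)**2 was incorrectly written as (sin(x)**3 + cos(x)**2)/cos(x)**2
The later steps are derived from this incorrect expression, so the error originates in Step 2.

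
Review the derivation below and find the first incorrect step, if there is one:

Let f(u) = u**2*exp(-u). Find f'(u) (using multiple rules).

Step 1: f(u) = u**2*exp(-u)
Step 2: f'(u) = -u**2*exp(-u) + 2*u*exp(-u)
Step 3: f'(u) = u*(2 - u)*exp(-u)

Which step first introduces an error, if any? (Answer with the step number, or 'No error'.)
No error

All steps in this derivation are correct.
The final answer f'(u) = u*(2 - u)*exp(-u) is valid.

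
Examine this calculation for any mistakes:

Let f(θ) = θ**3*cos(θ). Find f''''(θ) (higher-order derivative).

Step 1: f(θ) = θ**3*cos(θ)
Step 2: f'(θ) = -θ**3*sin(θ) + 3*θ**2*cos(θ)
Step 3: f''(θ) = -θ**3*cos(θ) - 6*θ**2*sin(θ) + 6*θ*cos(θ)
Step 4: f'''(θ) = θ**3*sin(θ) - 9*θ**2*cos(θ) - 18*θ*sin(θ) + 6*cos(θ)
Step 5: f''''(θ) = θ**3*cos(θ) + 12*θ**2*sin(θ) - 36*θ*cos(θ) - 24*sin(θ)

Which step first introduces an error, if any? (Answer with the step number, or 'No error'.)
No error

All steps in this derivation are correct.
The final answer f''''(θ) = θ**3*cos(θ) + 12*θ**2*sin(θ) - 36*θ*cos(θ) - 24*sin(θ) is valid.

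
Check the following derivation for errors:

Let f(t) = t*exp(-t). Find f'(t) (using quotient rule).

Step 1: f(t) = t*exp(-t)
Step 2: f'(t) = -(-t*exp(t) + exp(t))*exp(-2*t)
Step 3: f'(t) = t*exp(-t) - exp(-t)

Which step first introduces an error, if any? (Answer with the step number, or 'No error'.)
Step 2

Step 2 is incorrect due to a sign flip.
The step shows: -(-t*exp(t) + exp(t))*exp(-2*t)
The correct value should be: (-t*exp(t) + exp(t))*exp(-2*t)

Explanation: The sign of the whole expression was flipped: the term (-t*exp(t) + exp(t))*exp(-2*t) was incorrectly written as -(-t*exp(t) + exp(t))*exp(-2*t)
The later steps are derived from this incorrect expression, so the error originates in Step 2.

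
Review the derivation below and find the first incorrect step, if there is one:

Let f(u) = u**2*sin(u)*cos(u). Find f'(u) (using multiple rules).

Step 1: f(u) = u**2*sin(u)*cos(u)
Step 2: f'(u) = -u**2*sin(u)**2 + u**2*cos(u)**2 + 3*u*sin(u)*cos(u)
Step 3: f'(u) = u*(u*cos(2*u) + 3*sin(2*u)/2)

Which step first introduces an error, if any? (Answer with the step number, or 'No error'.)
Step 2

Step 2 is incorrect due to a wrong coefficient.
The step shows: -u**2*sin(u)**2 + u**2*cos(u)**2 + 3*u*sin(u)*cos(u)
The correct value should be: -u**2*sin(u)**2 + u**2*cos(u)**2 + 2*u*sin(u)*cos(u)

Explanation: The coefficient 2 was incorrectly written as 3: the term 2*u*sin(u)*cos(u) was incorrectly written as 3*u*sin(u)*cos(u)
The later steps are derived from this incorrect expression, so the error originates in Step 2.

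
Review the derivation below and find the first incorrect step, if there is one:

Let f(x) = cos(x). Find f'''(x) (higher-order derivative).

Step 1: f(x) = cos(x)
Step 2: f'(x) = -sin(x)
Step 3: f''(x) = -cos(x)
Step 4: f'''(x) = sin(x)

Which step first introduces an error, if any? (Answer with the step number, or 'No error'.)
No error

All steps in this derivation are correct.
The final answer f'''(x) = sin(x) is valid.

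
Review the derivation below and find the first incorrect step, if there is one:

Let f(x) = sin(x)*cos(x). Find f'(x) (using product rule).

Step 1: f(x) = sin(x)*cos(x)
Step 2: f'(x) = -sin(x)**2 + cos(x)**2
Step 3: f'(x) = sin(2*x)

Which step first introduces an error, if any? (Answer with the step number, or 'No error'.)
Step 3

Step 3 is incorrect due to a wrong trig function.
The step shows: sin(2*x)
The correct value should be: cos(2*x)

Explanation: cos(2*x) was incorrectly written as sin(2*x): the term cos(2*x) was incorrectly written as sin(2*x)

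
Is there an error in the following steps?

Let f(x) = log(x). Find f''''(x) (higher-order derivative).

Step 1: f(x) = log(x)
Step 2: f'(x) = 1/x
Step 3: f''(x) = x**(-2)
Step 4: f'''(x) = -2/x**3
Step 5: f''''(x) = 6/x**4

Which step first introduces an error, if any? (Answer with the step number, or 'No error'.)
Step 3

Step 3 is incorrect due to a sign flip.
The step shows: x**(-2)
The correct value should be: -1/x**2

Explanation: The sign of the whole expression was flipped: the term -1/x**2 was incorrectly written as x**(-2)
The later steps are derived from this incorrect expression, so the error originates in Step 3.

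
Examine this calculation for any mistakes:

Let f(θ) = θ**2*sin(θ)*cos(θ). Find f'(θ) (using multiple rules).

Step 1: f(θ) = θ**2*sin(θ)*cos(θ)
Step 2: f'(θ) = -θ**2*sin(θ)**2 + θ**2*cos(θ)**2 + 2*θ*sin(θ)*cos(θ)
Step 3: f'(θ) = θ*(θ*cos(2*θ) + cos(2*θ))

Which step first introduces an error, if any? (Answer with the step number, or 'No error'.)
Step 3

Step 3 is incorrect due to a wrong trig function.
The step shows: θ*(θ*cos(2*θ) + cos(2*θ))
The correct value should be: θ*(θ*cos(2*θ) + sin(2*θ))

Explanation: sin(2*θ) was incorrectly written as cos(2*θ): the term θ*(θ*cos(2*θ) + sin(2*θ)) was incorrectly written as θ*(θ*cos(2*θ) + cos(2*θ))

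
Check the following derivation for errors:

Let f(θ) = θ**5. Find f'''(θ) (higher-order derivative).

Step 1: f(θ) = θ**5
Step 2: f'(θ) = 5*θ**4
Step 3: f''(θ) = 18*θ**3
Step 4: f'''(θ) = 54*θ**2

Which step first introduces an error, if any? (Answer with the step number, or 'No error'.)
Step 3

Step 3 is incorrect due to a wrong coefficient.
The step shows: 18*θ**3
The correct value should be: 20*θ**3

Explanation: The coefficient 20 was incorrectly written as 18: the term 20*θ**3 was incorrectly written as 18*θ**3
The later steps are derived from this incorrect expression, so the error originates in Step 3.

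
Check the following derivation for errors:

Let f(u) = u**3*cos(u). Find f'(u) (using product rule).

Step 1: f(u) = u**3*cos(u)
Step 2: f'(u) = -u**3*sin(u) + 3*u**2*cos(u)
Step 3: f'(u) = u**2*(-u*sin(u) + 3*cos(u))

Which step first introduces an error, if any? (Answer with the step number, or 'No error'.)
No error

All steps in this derivation are correct.
The final answer f'(u) = u**2*(-u*sin(u) + 3*cos(u)) is valid.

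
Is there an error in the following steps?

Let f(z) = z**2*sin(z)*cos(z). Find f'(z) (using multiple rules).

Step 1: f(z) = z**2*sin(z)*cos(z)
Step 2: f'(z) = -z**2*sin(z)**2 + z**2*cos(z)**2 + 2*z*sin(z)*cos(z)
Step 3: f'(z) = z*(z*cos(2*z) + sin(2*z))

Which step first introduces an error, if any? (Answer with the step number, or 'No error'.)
No error

All steps in this derivation are correct.
The final answer f'(z) = z*(z*cos(2*z) + sin(2*z)) is valid.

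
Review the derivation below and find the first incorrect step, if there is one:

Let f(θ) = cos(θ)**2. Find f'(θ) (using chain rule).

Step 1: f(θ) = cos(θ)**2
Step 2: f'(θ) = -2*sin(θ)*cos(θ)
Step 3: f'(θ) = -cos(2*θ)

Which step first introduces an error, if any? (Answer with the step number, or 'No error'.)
Step 3

Step 3 is incorrect due to a wrong trig function.
The step shows: -cos(2*θ)
The correct value should be: -sin(2*θ)

Explanation: sin(2*θ) was incorrectly written as cos(2*θ): the term -sin(2*θ) was incorrectly written as -cos(2*θ)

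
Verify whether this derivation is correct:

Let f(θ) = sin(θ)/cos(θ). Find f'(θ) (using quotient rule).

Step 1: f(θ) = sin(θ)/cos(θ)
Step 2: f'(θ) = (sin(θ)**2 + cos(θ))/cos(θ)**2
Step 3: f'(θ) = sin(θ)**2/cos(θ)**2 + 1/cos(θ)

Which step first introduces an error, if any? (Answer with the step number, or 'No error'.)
Step 2

Step 2 is incorrect due to a wrong exponent.
The step shows: (sin(θ)**2 + cos(θ))/cos(θ)**2
The correct value should be: (sin(θ)**2 + cos(θ)**2)/cos(θ)**2

Explanation: The exponent 2 on cos(θ) was incorrectly written as 1: the term (sin(θ)**2 + cos(θ)**2)/cos(θ)**2 was incorrectly written as (sin(θ)**2 + cos(θ))/cos(θ)**2
The later steps are derived from this incorrect expression, so the error originates in Step 2.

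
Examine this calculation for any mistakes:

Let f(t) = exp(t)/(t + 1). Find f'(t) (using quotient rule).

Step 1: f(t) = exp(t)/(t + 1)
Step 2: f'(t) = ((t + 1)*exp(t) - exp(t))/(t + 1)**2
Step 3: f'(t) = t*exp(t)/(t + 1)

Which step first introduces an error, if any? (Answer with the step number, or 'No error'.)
Step 3

Step 3 is incorrect due to a wrong exponent.
The step shows: t*exp(t)/(t + 1)
The correct value should be: t*exp(t)/(t + 1)**2

Explanation: The exponent -2 on t + 1 was incorrectly written as -1: the term t*exp(t)/(t + 1)**2 was incorrectly written as t*exp(t)/(t + 1)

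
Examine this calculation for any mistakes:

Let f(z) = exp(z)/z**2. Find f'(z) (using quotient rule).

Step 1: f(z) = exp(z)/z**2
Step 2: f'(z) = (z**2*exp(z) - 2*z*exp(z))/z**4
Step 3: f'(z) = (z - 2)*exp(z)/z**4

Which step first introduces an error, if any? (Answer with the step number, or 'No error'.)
Step 3

Step 3 is incorrect due to a wrong exponent.
The step shows: (z - 2)*exp(z)/z**4
The correct value should be: (z - 2)*exp(z)/z**3

Explanation: The exponent -3 on z was incorrectly written as -4: the term (z - 2)*exp(z)/z**3 was incorrectly written as (z - 2)*exp(z)/z**4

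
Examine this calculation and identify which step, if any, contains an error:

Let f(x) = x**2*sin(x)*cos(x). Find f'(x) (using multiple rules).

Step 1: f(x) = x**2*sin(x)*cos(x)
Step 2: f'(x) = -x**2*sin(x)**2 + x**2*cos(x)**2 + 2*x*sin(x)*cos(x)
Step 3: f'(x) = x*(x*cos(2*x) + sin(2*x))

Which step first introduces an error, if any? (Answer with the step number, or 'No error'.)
No error

All steps in this derivation are correct.
The final answer f'(x) = x*(x*cos(2*x) + sin(2*x)) is valid.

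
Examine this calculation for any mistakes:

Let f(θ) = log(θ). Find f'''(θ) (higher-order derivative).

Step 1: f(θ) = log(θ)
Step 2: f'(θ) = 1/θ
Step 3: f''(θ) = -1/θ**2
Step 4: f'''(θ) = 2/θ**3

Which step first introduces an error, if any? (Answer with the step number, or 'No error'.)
No error

All steps in this derivation are correct.
The final answer f'''(θ) = 2/θ**3 is valid.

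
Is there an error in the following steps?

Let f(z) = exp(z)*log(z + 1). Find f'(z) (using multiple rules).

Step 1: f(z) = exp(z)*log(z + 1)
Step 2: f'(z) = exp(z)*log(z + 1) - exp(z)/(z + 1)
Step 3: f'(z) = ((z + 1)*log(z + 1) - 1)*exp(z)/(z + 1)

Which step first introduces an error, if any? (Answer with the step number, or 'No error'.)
Step 2

Step 2 is incorrect due to a sign flip.
The step shows: exp(z)*log(z + 1) - exp(z)/(z + 1)
The correct value should be: exp(z)*log(z + 1) + exp(z)/(z + 1)

Explanation: The sign of one term was flipped: the term exp(z)/(z + 1) was incorrectly written as -exp(z)/(z + 1)
The later steps are derived from this incorrect expression, so the error originates in Step 2.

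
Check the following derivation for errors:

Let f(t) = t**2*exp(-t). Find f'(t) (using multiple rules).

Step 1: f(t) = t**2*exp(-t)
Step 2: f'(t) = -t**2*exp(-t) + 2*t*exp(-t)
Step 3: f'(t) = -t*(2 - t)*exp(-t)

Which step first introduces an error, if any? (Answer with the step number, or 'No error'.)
Step 3

Step 3 is incorrect due to a sign flip.
The step shows: -t*(2 - t)*exp(-t)
The correct value should be: t*(2 - t)*exp(-t)

Explanation: The sign of the whole expression was flipped: the term t*(2 - t)*exp(-t) was incorrectly written as -t*(2 - t)*exp(-t)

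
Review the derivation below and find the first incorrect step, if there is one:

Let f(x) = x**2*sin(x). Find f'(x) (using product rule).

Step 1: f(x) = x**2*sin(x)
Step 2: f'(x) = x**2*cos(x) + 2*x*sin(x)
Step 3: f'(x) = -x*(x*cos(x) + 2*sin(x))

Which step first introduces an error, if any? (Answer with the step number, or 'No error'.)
Step 3

Step 3 is incorrect due to a sign flip.
The step shows: -x*(x*cos(x) + 2*sin(x))
The correct value should be: x*(x*cos(x) + 2*sin(x))

Explanation: The sign of the whole expression was flipped: the term x*(x*cos(x) + 2*sin(x)) was incorrectly written as -x*(x*cos(x) + 2*sin(x))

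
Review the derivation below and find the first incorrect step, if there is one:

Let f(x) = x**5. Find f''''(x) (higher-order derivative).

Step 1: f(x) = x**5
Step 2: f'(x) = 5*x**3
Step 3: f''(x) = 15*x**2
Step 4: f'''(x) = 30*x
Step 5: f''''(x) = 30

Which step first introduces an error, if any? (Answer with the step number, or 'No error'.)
Step 2

Step 2 is incorrect due to a wrong exponent.
The step shows: 5*x**3
The correct value should be: 5*x**4

Explanation: The exponent 4 on x was incorrectly written as 3: the term 5*x**4 was incorrectly written as 5*x**3
The later steps are derived from this incorrect expression, so the error originates in Step 2.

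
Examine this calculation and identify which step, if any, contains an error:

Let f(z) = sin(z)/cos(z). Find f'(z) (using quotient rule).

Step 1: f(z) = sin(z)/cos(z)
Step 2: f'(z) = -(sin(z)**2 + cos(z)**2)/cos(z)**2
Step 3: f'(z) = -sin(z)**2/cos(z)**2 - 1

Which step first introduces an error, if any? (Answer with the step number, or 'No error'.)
Step 2

Step 2 is incorrect due to a sign flip.
The step shows: -(sin(z)**2 + cos(z)**2)/cos(z)**2
The correct value should be: (sin(z)**2 + cos(z)**2)/cos(z)**2

Explanation: The sign of the whole expression was flipped: the term (sin(z)**2 + cos(z)**2)/cos(z)**2 was incorrectly written as -(sin(z)**2 + cos(z)**2)/cos(z)**2
The later steps are derived from this incorrect expression, so the error originates in Step 2.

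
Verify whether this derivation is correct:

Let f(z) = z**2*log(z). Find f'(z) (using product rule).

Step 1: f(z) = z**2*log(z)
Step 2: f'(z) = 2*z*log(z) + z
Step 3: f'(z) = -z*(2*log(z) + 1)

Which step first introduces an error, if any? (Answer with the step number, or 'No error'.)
Step 3

Step 3 is incorrect due to a sign flip.
The step shows: -z*(2*log(z) + 1)
The correct value should be: z*(2*log(z) + 1)

Explanation: The sign of the whole expression was flipped: the term z*(2*log(z) + 1) was incorrectly written as -z*(2*log(z) + 1)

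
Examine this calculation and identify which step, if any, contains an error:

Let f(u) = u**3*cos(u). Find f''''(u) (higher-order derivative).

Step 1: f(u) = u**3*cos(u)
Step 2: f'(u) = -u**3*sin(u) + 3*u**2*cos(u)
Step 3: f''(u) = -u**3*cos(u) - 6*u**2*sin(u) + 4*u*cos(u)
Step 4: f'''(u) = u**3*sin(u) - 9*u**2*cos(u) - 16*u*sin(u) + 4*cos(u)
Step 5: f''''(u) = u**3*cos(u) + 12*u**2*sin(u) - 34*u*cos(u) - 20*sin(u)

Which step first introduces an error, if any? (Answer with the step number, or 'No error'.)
Step 3

Step 3 is incorrect due to a wrong coefficient.
The step shows: -u**3*cos(u) - 6*u**2*sin(u) + 4*u*cos(u)
The correct value should be: -u**3*cos(u) - 6*u**2*sin(u) + 6*u*cos(u)

Explanation: The coefficient 6 was incorrectly written as 4: the term 6*u*cos(u) was incorrectly written as 4*u*cos(u)
The later steps are derived from this incorrect expression, so the error originates in Step 3.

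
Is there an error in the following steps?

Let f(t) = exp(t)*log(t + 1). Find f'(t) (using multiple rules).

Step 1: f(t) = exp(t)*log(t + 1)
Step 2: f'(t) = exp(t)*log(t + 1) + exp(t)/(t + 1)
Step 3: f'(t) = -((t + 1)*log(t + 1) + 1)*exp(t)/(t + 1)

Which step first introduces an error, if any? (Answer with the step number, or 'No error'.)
Step 3

Step 3 is incorrect due to a sign flip.
The step shows: -((t + 1)*log(t + 1) + 1)*exp(t)/(t + 1)
The correct value should be: ((t + 1)*log(t + 1) + 1)*exp(t)/(t + 1)

Explanation: The sign of the whole expression was flipped: the term ((t + 1)*log(t + 1) + 1)*exp(t)/(t + 1) was incorrectly written as -((t + 1)*log(t + 1) + 1)*exp(t)/(t + 1)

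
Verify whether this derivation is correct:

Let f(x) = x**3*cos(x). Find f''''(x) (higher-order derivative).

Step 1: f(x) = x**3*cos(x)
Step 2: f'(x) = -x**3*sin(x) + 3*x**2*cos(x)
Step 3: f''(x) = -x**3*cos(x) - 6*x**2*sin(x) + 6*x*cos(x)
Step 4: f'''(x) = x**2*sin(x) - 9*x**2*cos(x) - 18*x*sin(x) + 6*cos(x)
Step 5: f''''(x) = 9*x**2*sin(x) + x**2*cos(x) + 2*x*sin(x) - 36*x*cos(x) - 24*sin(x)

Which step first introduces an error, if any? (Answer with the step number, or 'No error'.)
Step 4

Step 4 is incorrect due to a wrong exponent.
The step shows: x**2*sin(x) - 9*x**2*cos(x) - 18*x*sin(x) + 6*cos(x)
The correct value should be: x**3*sin(x) - 9*x**2*cos(x) - 18*x*sin(x) + 6*cos(x)

Explanation: The exponent 3 on x was incorrectly written as 2: the term x**3*sin(x) was incorrectly written as x**2*sin(x)
The later steps are derived from this incorrect expression, so the error originates in Step 4.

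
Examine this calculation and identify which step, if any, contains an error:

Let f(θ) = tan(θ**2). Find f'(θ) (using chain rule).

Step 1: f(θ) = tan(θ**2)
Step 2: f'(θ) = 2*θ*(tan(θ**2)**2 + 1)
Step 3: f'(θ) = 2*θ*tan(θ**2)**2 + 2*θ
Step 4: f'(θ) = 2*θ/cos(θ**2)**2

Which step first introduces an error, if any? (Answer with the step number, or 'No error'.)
No error

All steps in this derivation are correct.
The final answer f'(θ) = 2*θ/cos(θ**2)**2 is valid.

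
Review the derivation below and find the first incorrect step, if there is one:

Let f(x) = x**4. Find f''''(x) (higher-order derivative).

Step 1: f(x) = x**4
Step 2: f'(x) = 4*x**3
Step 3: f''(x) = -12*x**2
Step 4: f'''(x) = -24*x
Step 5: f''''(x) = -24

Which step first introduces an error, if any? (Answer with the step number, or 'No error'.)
Step 3

Step 3 is incorrect due to a sign flip.
The step shows: -12*x**2
The correct value should be: 12*x**2

Explanation: The sign of the whole expression was flipped: the term 12*x**2 was incorrectly written as -12*x**2
The later steps are derived from this incorrect expression, so the error originates in Step 3.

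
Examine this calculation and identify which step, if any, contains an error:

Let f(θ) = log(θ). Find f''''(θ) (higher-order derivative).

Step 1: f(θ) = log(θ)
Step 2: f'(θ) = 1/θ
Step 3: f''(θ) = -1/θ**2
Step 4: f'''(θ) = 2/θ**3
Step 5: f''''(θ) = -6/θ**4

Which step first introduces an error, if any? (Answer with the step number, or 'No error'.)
No error

All steps in this derivation are correct.
The final answer f''''(θ) = -6/θ**4 is valid.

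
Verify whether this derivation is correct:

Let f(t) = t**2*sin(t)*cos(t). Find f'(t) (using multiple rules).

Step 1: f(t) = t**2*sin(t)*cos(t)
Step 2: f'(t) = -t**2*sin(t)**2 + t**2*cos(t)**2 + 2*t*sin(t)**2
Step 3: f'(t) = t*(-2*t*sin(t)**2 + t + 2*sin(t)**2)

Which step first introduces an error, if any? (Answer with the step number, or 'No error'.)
Step 2

Step 2 is incorrect due to a wrong trig function.
The step shows: -t**2*sin(t)**2 + t**2*cos(t)**2 + 2*t*sin(t)**2
The correct value should be: -t**2*sin(t)**2 + t**2*cos(t)**2 + 2*t*sin(t)*cos(t)

Explanation: cos(t) was incorrectly written as sin(t): the term 2*t*sin(t)*cos(t) was incorrectly written as 2*t*sin(t)**2
The later steps are derived from this incorrect expression, so the error originates in Step 2.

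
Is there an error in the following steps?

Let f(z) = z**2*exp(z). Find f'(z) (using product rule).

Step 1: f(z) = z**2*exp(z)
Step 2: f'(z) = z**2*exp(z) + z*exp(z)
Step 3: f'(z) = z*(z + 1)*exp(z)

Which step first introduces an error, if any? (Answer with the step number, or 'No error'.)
Step 2

Step 2 is incorrect due to a wrong coefficient.
The step shows: z**2*exp(z) + z*exp(z)
The correct value should be: z**2*exp(z) + 2*z*exp(z)

Explanation: The coefficient 2 was incorrectly written as 1: the term 2*z*exp(z) was incorrectly written as z*exp(z)
The later steps are derived from this incorrect expression, so the error originates in Step 2.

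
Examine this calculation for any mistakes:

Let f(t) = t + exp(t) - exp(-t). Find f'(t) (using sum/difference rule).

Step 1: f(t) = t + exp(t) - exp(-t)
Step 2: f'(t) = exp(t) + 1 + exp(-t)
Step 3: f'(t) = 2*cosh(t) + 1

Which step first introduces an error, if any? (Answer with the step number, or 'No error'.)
No error

All steps in this derivation are correct.
The final answer f'(t) = 2*cosh(t) + 1 is valid.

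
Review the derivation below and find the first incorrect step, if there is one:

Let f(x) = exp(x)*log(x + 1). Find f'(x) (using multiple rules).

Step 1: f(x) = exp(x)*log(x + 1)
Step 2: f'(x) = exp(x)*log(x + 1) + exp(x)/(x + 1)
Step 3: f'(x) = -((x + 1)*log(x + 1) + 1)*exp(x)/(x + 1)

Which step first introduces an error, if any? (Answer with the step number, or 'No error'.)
Step 3

Step 3 is incorrect due to a sign flip.
The step shows: -((x + 1)*log(x + 1) + 1)*exp(x)/(x + 1)
The correct value should be: ((x + 1)*log(x + 1) + 1)*exp(x)/(x + 1)

Explanation: The sign of the whole expression was flipped: the term ((x + 1)*log(x + 1) + 1)*exp(x)/(x + 1) was incorrectly written as -((x + 1)*log(x + 1) + 1)*exp(x)/(x + 1)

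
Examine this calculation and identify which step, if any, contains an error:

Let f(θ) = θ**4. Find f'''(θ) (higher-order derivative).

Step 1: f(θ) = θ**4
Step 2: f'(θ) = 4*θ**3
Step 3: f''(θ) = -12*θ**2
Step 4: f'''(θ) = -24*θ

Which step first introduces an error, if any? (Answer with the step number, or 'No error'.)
Step 3

Step 3 is incorrect due to a sign flip.
The step shows: -12*θ**2
The correct value should be: 12*θ**2

Explanation: The sign of the whole expression was flipped: the term 12*θ**2 was incorrectly written as -12*θ**2
The later steps are derived from this incorrect expression, so the error originates in Step 3.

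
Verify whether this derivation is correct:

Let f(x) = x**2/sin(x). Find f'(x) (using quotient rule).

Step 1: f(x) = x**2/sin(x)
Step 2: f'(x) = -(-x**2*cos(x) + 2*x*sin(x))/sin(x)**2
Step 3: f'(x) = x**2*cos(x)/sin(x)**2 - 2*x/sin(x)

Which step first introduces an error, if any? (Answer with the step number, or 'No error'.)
Step 2

Step 2 is incorrect due to a sign flip.
The step shows: -(-x**2*cos(x) + 2*x*sin(x))/sin(x)**2
The correct value should be: (-x**2*cos(x) + 2*x*sin(x))/sin(x)**2

Explanation: The sign of the whole expression was flipped: the term (-x**2*cos(x) + 2*x*sin(x))/sin(x)**2 was incorrectly written as -(-x**2*cos(x) + 2*x*sin(x))/sin(x)**2
The later steps are derived from this incorrect expression, so the error originates in Step 2.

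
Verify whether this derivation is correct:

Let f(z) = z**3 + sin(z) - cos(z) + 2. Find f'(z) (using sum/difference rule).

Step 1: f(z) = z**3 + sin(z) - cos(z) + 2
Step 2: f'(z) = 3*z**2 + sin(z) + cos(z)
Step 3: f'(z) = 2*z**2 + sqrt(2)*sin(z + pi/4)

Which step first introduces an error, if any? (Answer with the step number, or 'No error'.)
Step 3

Step 3 is incorrect due to a wrong coefficient.
The step shows: 2*z**2 + sqrt(2)*sin(z + pi/4)
The correct value should be: 3*z**2 + sqrt(2)*sin(z + pi/4)

Explanation: The coefficient 3 was incorrectly written as 2: the term 3*z**2 was incorrectly written as 2*z**2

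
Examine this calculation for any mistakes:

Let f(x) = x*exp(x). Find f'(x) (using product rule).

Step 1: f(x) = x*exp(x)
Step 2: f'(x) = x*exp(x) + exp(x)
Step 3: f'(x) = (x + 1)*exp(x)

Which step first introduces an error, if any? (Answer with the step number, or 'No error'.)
No error

All steps in this derivation are correct.
The final answer f'(x) = (x + 1)*exp(x) is valid.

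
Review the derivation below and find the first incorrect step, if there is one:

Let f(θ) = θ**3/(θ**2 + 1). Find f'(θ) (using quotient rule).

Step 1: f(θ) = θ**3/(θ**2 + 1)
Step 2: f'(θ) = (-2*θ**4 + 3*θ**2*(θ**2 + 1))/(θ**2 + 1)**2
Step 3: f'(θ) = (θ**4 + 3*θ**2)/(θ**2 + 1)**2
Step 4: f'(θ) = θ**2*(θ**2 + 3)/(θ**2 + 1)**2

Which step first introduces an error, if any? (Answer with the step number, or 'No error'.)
No error

All steps in this derivation are correct.
The final answer f'(θ) = θ**2*(θ**2 + 3)/(θ**2 + 1)**2 is valid.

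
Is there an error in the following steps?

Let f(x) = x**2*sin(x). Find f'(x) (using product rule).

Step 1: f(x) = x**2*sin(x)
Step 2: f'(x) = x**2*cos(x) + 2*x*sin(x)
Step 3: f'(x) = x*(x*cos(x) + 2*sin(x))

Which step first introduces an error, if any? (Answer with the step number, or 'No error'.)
No error

All steps in this derivation are correct.
The final answer f'(x) = x*(x*cos(x) + 2*sin(x)) is valid.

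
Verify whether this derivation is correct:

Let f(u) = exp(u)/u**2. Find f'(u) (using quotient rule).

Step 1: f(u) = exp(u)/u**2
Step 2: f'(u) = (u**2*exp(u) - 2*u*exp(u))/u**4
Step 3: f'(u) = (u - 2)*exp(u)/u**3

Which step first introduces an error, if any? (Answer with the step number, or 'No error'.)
No error

All steps in this derivation are correct.
The final answer f'(u) = (u - 2)*exp(u)/u**3 is valid.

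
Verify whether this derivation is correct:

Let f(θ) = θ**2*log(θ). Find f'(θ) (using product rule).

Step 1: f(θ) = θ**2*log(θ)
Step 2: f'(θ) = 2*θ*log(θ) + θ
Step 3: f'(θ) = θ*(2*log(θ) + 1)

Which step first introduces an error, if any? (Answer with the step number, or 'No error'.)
No error

All steps in this derivation are correct.
The final answer f'(θ) = θ*(2*log(θ) + 1) is valid.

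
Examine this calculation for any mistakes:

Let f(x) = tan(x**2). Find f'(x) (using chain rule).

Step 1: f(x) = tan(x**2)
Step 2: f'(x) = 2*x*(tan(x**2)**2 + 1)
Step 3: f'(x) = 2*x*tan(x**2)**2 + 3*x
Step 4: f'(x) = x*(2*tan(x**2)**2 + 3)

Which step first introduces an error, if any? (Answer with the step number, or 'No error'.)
Step 3

Step 3 is incorrect due to a wrong coefficient.
The step shows: 2*x*tan(x**2)**2 + 3*x
The correct value should be: 2*x*tan(x**2)**2 + 2*x

Explanation: The coefficient 2 was incorrectly written as 3: the term 2*x was incorrectly written as 3*x
The later steps are derived from this incorrect expression, so the error originates in Step 3.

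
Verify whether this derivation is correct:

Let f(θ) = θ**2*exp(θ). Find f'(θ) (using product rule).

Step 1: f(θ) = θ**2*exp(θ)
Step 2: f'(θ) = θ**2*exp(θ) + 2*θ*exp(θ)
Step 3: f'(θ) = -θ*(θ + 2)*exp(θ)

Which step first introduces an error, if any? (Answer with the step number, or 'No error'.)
Step 3

Step 3 is incorrect due to a sign flip.
The step shows: -θ*(θ + 2)*exp(θ)
The correct value should be: θ*(θ + 2)*exp(θ)

Explanation: The sign of the whole expression was flipped: the term θ*(θ + 2)*exp(θ) was incorrectly written as -θ*(θ + 2)*exp(θ)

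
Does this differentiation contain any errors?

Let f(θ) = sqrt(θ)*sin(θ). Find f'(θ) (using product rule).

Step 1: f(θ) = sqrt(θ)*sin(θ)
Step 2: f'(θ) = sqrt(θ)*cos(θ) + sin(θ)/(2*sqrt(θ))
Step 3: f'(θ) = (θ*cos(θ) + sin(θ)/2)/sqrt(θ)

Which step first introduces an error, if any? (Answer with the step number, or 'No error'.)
No error

All steps in this derivation are correct.
The final answer f'(θ) = (θ*cos(θ) + sin(θ)/2)/sqrt(θ) is valid.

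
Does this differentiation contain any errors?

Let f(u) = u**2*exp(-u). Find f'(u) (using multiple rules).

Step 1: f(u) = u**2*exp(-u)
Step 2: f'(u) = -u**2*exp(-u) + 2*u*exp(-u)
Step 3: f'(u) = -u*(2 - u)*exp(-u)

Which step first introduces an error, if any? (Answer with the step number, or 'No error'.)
Step 3

Step 3 is incorrect due to a sign flip.
The step shows: -u*(2 - u)*exp(-u)
The correct value should be: u*(2 - u)*exp(-u)

Explanation: The sign of the whole expression was flipped: the term u*(2 - u)*exp(-u) was incorrectly written as -u*(2 - u)*exp(-u)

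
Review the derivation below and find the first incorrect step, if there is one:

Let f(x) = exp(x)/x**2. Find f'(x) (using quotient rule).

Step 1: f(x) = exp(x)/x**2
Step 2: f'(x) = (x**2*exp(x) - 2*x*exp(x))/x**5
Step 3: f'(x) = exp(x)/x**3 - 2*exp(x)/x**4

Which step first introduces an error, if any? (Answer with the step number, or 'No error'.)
Step 2

Step 2 is incorrect due to a wrong exponent.
The step shows: (x**2*exp(x) - 2*x*exp(x))/x**5
The correct value should be: (x**2*exp(x) - 2*x*exp(x))/x**4

Explanation: The exponent -4 on x was incorrectly written as -5: the term (x**2*exp(x) - 2*x*exp(x))/x**4 was incorrectly written as (x**2*exp(x) - 2*x*exp(x))/x**5
The later steps are derived from this incorrect expression, so the error originates in Step 2.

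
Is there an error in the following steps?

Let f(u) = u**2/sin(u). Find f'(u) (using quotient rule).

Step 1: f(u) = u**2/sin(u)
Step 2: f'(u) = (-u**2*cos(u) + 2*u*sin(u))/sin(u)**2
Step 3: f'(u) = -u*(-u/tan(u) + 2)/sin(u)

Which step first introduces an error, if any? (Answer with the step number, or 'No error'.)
Step 3

Step 3 is incorrect due to a sign flip.
The step shows: -u*(-u/tan(u) + 2)/sin(u)
The correct value should be: u*(-u/tan(u) + 2)/sin(u)

Explanation: The sign of the whole expression was flipped: the term u*(-u/tan(u) + 2)/sin(u) was incorrectly written as -u*(-u/tan(u) + 2)/sin(u)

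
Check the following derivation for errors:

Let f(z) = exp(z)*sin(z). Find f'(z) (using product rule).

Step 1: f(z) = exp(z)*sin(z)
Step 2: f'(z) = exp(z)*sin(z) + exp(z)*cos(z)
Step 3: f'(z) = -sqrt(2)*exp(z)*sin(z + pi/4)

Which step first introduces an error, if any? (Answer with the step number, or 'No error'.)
Step 3

Step 3 is incorrect due to a sign flip.
The step shows: -sqrt(2)*exp(z)*sin(z + pi/4)
The correct value should be: sqrt(2)*exp(z)*sin(z + pi/4)

Explanation: The sign of the whole expression was flipped: the term sqrt(2)*exp(z)*sin(z + pi/4) was incorrectly written as -sqrt(2)*exp(z)*sin(z + pi/4)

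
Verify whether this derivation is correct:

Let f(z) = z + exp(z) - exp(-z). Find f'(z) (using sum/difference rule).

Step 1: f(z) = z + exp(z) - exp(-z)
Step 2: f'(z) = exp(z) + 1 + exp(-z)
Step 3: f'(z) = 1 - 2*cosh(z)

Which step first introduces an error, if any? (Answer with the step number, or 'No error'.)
Step 3

Step 3 is incorrect due to a sign flip.
The step shows: 1 - 2*cosh(z)
The correct value should be: 2*cosh(z) + 1

Explanation: The sign of one term was flipped: the term 2*cosh(z) was incorrectly written as -2*cosh(z)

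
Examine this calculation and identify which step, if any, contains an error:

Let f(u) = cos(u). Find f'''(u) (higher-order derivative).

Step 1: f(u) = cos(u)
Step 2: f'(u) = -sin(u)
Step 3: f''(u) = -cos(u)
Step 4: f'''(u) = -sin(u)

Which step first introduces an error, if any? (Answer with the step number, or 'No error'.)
Step 4

Step 4 is incorrect due to a sign flip.
The step shows: -sin(u)
The correct value should be: sin(u)

Explanation: The sign of the whole expression was flipped: the term sin(u) was incorrectly written as -sin(u)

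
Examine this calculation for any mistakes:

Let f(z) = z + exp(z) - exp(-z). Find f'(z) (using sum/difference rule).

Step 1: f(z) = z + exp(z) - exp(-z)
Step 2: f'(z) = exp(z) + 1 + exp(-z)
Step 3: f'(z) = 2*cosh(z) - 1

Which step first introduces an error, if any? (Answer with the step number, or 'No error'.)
Step 3

Step 3 is incorrect due to a sign flip.
The step shows: 2*cosh(z) - 1
The correct value should be: 2*cosh(z) + 1

Explanation: The sign of one term was flipped: the term 1 was incorrectly written as -1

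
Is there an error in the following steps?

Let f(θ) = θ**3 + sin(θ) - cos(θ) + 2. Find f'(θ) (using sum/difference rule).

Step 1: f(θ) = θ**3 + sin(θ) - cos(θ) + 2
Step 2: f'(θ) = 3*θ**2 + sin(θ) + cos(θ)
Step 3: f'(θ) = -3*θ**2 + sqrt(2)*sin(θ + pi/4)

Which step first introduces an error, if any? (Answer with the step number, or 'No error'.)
Step 3

Step 3 is incorrect due to a sign flip.
The step shows: -3*θ**2 + sqrt(2)*sin(θ + pi/4)
The correct value should be: 3*θ**2 + sqrt(2)*sin(θ + pi/4)

Explanation: The sign of one term was flipped: the term 3*θ**2 was incorrectly written as -3*θ**2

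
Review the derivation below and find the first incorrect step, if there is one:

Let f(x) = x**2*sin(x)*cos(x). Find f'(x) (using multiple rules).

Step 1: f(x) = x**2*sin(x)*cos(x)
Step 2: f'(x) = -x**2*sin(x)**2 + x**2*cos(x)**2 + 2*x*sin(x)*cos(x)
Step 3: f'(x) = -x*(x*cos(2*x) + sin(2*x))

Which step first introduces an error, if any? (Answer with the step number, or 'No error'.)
Step 3

Step 3 is incorrect due to a sign flip.
The step shows: -x*(x*cos(2*x) + sin(2*x))
The correct value should be: x*(x*cos(2*x) + sin(2*x))

Explanation: The sign of the whole expression was flipped: the term x*(x*cos(2*x) + sin(2*x)) was incorrectly written as -x*(x*cos(2*x) + sin(2*x))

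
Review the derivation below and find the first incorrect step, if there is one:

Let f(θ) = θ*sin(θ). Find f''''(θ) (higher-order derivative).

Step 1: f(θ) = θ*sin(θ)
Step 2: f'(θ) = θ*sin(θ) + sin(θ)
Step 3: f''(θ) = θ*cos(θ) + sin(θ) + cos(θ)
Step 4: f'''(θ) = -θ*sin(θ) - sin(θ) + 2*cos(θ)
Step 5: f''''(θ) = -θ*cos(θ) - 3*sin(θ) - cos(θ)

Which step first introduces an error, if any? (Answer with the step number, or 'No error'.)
Step 2

Step 2 is incorrect due to a wrong trig function.
The step shows: θ*sin(θ) + sin(θ)
The correct value should be: θ*cos(θ) + sin(θ)

Explanation: cos(θ) was incorrectly written as sin(θ): the term θ*cos(θ) was incorrectly written as θ*sin(θ)
The later steps are derived from this incorrect expression, so the error originates in Step 2.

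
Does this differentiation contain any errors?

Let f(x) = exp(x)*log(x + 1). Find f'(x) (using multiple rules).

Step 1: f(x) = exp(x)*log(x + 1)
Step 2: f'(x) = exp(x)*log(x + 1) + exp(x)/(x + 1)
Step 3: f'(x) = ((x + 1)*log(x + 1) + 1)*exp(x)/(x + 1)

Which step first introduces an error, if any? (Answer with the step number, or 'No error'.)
No error

All steps in this derivation are correct.
The final answer f'(x) = ((x + 1)*log(x + 1) + 1)*exp(x)/(x + 1) is valid.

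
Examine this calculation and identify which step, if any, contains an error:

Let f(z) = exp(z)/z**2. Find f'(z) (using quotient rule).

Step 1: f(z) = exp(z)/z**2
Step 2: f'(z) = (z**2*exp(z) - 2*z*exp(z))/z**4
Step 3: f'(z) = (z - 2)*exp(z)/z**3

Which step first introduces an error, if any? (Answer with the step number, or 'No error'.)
No error

All steps in this derivation are correct.
The final answer f'(z) = (z - 2)*exp(z)/z**3 is valid.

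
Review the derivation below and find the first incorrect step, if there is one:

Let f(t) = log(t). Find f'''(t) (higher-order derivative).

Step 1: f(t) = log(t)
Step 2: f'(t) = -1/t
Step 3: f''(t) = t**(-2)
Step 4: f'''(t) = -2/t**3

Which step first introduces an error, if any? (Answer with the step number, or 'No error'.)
Step 2

Step 2 is incorrect due to a sign flip.
The step shows: -1/t
The correct value should be: 1/t

Explanation: The sign of the whole expression was flipped: the term 1/t was incorrectly written as -1/t
The later steps are derived from this incorrect expression, so the error originates in Step 2.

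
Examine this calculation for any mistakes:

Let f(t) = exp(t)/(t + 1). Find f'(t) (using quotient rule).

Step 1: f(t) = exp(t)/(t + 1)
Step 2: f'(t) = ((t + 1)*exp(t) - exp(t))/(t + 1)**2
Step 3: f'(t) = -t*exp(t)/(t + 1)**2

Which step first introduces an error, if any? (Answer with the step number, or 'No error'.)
Step 3

Step 3 is incorrect due to a sign flip.
The step shows: -t*exp(t)/(t + 1)**2
The correct value should be: t*exp(t)/(t + 1)**2

Explanation: The sign of the whole expression was flipped: the term t*exp(t)/(t + 1)**2 was incorrectly written as -t*exp(t)/(t + 1)**2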